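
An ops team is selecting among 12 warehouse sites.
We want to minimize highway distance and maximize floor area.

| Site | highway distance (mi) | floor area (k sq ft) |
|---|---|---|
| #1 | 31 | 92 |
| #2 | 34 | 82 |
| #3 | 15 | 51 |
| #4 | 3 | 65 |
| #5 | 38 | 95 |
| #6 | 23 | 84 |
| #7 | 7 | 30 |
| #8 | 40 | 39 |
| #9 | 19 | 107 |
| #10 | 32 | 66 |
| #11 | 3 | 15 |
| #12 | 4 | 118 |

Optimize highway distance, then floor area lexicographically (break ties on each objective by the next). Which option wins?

#4

First minimize highway distance: best is 3, kept {#4, #11}.
Then maximize floor area: best is 65, kept {#4}.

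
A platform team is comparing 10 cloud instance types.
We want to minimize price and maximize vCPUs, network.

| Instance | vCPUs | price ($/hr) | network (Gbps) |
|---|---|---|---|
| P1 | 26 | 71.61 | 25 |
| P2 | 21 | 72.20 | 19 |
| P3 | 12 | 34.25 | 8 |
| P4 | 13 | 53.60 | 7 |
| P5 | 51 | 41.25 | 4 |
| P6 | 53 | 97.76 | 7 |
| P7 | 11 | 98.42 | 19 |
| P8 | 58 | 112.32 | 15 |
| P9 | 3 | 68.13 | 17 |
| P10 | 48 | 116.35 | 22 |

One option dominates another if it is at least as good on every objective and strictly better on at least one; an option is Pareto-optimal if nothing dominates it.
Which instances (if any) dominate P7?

P1, P2

P1: vCPUs 26≥11, price 71.61≤98.42, network 25≥19 — dominates P7.
P2: vCPUs 21≥11, price 72.20≤98.42, network 19≥19 — dominates P7.
Others (P3, P4, P5, P6, P8, P9, P10) are each worse than P7 on at least one objective.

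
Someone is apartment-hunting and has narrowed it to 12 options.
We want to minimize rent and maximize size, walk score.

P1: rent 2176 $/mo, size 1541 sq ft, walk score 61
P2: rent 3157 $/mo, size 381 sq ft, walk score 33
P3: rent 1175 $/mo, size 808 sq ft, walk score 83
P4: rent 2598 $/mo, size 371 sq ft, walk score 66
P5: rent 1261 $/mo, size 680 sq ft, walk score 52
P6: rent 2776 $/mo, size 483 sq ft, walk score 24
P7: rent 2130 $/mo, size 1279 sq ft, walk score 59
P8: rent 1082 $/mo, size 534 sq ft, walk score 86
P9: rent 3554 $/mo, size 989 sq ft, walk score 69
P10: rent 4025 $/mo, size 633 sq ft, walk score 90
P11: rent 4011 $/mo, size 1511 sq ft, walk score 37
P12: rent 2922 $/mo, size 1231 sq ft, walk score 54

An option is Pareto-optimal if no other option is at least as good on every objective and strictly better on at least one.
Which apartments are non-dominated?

P1, P3, P7, P8, P9, P10

P1: not dominated (best size).
P2: dominated by P1 (rent 2176≤3157, size 1541≥381, walk score 61≥33).
P3: not dominated.
P4: dominated by P3 (rent 1175≤2598, size 808≥371, walk score 83≥66).
P5: dominated by P3 (rent 1175≤1261, size 808≥680, walk score 83≥52).
P6: dominated by P1 (rent 2176≤2776, size 1541≥483, walk score 61≥24).
P7: not dominated.
P8: not dominated (best rent).
P9: not dominated.
P10: not dominated (best walk score).
P11: dominated by P1 (rent 2176≤4011, size 1541≥1511, walk score 61≥37).
P12: dominated by P1 (rent 2176≤2922, size 1541≥1231, walk score 61≥54).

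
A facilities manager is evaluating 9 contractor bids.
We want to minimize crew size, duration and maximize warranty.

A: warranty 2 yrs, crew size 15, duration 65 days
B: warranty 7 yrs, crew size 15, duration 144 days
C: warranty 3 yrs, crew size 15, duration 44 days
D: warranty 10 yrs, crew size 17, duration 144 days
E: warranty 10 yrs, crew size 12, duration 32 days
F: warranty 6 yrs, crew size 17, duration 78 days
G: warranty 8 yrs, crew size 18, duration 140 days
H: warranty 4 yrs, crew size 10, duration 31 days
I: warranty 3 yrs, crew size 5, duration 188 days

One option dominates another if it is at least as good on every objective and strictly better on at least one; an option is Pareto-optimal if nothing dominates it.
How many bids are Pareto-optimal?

3

A: dominated by C (warranty 3≥2, crew size 15≤15, duration 44≤65).
B: dominated by E (warranty 10≥7, crew size 12≤15, duration 32≤144).
C: dominated by E (warranty 10≥3, crew size 12≤15, duration 32≤44).
D: dominated by E (warranty 10≥10, crew size 12≤17, duration 32≤144).
E: not dominated.
F: dominated by E (warranty 10≥6, crew size 12≤17, duration 32≤78).
G: dominated by E (warranty 10≥8, crew size 12≤18, duration 32≤140).
H: not dominated (best duration).
I: not dominated (best crew size).
Pareto-optimal: E, H, I → 3.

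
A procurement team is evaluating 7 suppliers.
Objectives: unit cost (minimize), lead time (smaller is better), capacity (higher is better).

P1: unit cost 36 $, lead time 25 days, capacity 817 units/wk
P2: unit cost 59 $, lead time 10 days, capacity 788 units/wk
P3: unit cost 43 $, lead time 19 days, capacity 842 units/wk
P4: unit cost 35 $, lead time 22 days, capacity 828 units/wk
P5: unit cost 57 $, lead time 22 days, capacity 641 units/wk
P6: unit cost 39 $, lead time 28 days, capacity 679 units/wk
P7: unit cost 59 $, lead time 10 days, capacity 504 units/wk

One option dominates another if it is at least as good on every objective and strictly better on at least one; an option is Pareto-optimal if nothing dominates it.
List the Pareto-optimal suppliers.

P2, P3, P4

P1: dominated by P4 (unit cost 35≤36, lead time 22≤25, capacity 828≥817).
P2: not dominated.
P3: not dominated (best capacity).
P4: not dominated (best unit cost).
P5: dominated by P3 (unit cost 43≤57, lead time 19≤22, capacity 842≥641).
P6: dominated by P1 (unit cost 36≤39, lead time 25≤28, capacity 817≥679).
P7: dominated by P2 (unit cost 59≤59, lead time 10≤10, capacity 788≥504).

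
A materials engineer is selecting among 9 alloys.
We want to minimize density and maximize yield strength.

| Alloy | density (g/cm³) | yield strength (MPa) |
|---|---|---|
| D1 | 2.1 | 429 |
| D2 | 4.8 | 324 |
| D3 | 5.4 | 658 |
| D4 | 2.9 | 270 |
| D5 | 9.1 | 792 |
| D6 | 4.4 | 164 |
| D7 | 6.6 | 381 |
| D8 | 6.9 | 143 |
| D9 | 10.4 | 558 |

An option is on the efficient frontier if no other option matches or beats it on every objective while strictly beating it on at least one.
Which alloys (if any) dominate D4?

D1

D1: density 2.1≤2.9, yield strength 429≥270 — dominates D4.
Others (D2, D3, D5, D6, D7, D8, D9) are each worse than D4 on at least one objective.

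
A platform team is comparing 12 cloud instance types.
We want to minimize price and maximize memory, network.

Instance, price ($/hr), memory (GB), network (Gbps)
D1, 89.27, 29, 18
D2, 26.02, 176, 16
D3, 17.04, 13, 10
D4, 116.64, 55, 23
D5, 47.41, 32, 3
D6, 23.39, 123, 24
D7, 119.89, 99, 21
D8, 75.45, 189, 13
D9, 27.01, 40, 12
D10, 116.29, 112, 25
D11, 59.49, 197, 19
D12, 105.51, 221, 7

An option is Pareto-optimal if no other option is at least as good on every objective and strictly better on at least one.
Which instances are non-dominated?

D2, D3, D6, D10, D11, D12

D1: dominated by D6 (price 23.39≤89.27, memory 123≥29, network 24≥18).
D2: not dominated.
D3: not dominated (best price).
D4: dominated by D6 (price 23.39≤116.64, memory 123≥55, network 24≥23).
D5: dominated by D2 (price 26.02≤47.41, memory 176≥32, network 16≥3).
D6: not dominated.
D7: dominated by D6 (price 23.39≤119.89, memory 123≥99, network 24≥21).
D8: dominated by D11 (price 59.49≤75.45, memory 197≥189, network 19≥13).
D9: dominated by D2 (price 26.02≤27.01, memory 176≥40, network 16≥12).
D10: not dominated (best network).
D11: not dominated.
D12: not dominated (best memory).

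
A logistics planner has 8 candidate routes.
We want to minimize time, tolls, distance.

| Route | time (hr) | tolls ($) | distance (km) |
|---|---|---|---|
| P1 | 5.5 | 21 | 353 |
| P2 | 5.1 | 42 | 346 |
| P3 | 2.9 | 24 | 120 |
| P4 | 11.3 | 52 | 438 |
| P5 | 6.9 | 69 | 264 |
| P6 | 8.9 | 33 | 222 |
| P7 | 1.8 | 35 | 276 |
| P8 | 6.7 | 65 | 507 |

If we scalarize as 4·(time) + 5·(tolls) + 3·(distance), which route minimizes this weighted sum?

P1: 4·5.5 + 5·21 + 3·353 = 1186.0
P2: 4·5.1 + 5·42 + 3·346 = 1268.4
P3: 4·2.9 + 5·24 + 3·120 = 491.6
P4: 4·11.3 + 5·52 + 3·438 = 1619.2
P5: 4·6.9 + 5·69 + 3·264 = 1164.6
P6: 4·8.9 + 5·33 + 3·222 = 866.6
P7: 4·1.8 + 5·35 + 3·276 = 1010.2
P8: 4·6.7 + 5·65 + 3·507 = 1872.8
Lowest: P3 at 491.6.

P3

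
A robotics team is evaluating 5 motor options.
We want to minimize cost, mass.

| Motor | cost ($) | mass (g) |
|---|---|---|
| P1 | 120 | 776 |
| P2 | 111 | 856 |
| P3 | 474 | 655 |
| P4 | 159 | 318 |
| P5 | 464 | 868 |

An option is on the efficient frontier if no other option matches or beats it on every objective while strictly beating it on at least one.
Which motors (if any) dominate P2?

none

P1: worse on cost (120 vs 111).
P3: worse on cost (474 vs 111).
P4: worse on cost (159 vs 111).
P5: worse on cost (464 vs 111).
No option dominates P2.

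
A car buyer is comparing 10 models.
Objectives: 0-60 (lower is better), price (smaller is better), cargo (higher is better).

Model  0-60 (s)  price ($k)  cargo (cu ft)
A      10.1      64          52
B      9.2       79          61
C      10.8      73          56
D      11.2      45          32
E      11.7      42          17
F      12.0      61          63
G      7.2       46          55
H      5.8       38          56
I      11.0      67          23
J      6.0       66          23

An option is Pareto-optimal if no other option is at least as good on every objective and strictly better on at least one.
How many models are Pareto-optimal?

3

A: dominated by G (0-60 7.2≤10.1, price 46≤64, cargo 55≥52).
B: not dominated.
C: dominated by H (0-60 5.8≤10.8, price 38≤73, cargo 56≥56).
D: dominated by H (0-60 5.8≤11.2, price 38≤45, cargo 56≥32).
E: dominated by H (0-60 5.8≤11.7, price 38≤42, cargo 56≥17).
F: not dominated (best cargo).
G: dominated by H (0-60 5.8≤7.2, price 38≤46, cargo 56≥55).
H: not dominated (best 0-60).
I: dominated by A (0-60 10.1≤11.0, price 64≤67, cargo 52≥23).
J: dominated by H (0-60 5.8≤6.0, price 38≤66, cargo 56≥23).
Pareto-optimal: B, F, H → 3.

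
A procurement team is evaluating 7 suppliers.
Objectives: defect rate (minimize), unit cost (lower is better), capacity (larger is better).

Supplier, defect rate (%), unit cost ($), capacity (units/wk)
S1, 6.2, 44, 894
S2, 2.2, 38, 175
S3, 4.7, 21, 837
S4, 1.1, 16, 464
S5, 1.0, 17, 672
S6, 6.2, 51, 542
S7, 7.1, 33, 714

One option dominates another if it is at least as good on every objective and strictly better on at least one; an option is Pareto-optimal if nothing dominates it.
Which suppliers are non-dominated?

S1, S3, S4, S5

S1: not dominated (best capacity).
S2: dominated by S4 (defect rate 1.1≤2.2, unit cost 16≤38, capacity 464≥175).
S3: not dominated.
S4: not dominated (best unit cost).
S5: not dominated (best defect rate).
S6: dominated by S1 (defect rate 6.2≤6.2, unit cost 44≤51, capacity 894≥542).
S7: dominated by S3 (defect rate 4.7≤7.1, unit cost 21≤33, capacity 837≥714).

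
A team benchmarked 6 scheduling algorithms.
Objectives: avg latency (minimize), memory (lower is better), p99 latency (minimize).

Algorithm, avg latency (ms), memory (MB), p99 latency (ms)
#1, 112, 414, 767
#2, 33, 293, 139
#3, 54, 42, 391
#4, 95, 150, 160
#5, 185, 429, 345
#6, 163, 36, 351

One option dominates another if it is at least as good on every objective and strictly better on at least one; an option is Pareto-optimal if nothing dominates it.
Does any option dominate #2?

No

#1: worse on avg latency (112 vs 33).
#3: worse on avg latency (54 vs 33).
#4: worse on avg latency (95 vs 33).
#5: worse on avg latency (185 vs 33).
#6: worse on avg latency (163 vs 33).
No option is at least as good as #2 on every objective and strictly better on one.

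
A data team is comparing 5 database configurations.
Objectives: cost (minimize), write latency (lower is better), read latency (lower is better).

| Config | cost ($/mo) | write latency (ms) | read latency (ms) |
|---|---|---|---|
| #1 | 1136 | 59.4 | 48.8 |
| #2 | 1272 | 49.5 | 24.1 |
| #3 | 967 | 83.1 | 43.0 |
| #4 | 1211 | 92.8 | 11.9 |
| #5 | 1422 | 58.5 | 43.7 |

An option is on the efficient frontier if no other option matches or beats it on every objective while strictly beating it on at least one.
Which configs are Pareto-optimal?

#1: not dominated.
#2: not dominated (best write latency).
#3: not dominated (best cost).
#4: not dominated (best read latency).
#5: dominated by #2 (cost 1272≤1422, write latency 49.5≤58.5, read latency 24.1≤43.7).

#1, #2, #3, #4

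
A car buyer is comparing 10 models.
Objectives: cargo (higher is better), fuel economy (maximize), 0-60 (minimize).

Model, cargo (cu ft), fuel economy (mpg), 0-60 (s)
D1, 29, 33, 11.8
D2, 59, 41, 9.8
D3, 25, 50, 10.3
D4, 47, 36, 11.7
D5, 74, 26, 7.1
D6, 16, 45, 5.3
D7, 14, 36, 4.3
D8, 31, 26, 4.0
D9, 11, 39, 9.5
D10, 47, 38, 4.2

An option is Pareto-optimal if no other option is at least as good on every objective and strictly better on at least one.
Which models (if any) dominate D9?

D6

D6: cargo 16≥11, fuel economy 45≥39, 0-60 5.3≤9.5 — dominates D9.
Others (D1, D2, D3, D4, D5, D7, D8, D10) are each worse than D9 on at least one objective.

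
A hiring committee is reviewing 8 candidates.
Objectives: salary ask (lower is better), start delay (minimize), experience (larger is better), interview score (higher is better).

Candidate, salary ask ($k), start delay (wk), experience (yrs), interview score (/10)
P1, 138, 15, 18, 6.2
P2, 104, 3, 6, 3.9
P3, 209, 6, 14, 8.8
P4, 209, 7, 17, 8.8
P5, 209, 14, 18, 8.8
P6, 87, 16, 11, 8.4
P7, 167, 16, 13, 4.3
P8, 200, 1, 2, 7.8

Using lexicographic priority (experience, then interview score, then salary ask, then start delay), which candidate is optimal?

P5

First maximize experience: best is 18, kept {P1, P5}.
Then maximize interview score: best is 8.8, kept {P5}.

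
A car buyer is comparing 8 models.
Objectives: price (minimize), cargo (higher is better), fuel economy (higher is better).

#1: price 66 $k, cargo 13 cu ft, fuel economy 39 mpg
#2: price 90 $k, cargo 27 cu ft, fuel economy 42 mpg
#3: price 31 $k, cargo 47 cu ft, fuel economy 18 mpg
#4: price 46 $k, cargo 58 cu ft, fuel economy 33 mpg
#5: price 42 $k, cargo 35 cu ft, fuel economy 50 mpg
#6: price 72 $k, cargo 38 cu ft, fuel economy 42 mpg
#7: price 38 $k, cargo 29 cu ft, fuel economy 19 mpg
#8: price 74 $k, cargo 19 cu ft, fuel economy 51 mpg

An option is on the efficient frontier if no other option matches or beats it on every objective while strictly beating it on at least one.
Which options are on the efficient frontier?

#1: dominated by #5 (price 42≤66, cargo 35≥13, fuel economy 50≥39).
#2: dominated by #5 (price 42≤90, cargo 35≥27, fuel economy 50≥42).
#3: not dominated (best price).
#4: not dominated (best cargo).
#5: not dominated.
#6: not dominated.
#7: not dominated.
#8: not dominated (best fuel economy).

#3, #4, #5, #6, #7, #8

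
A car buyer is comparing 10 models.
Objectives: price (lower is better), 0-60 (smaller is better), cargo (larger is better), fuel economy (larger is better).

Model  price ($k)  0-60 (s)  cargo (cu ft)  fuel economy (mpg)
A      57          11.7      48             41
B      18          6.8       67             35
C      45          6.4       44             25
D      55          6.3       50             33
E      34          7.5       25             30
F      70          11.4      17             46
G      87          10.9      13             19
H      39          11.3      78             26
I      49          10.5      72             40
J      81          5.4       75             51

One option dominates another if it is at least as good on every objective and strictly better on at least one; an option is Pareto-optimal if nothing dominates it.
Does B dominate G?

Yes

B vs G: price 18≤87, 0-60 6.8≤10.9, cargo 67≥13, fuel economy 35≥19 — B is at least as good on every objective with at least one strict improvement.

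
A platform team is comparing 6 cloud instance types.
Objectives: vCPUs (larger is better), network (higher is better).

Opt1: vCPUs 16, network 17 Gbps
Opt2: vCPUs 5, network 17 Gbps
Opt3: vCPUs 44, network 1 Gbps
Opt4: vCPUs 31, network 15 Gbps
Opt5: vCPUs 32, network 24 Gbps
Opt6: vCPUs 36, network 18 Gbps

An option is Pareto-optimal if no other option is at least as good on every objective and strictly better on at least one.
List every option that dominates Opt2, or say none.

Opt1, Opt5, Opt6

Opt1: vCPUs 16≥5, network 17≥17 — dominates Opt2.
Opt5: vCPUs 32≥5, network 24≥17 — dominates Opt2.
Opt6: vCPUs 36≥5, network 18≥17 — dominates Opt2.
Others (Opt3, Opt4) are each worse than Opt2 on at least one objective.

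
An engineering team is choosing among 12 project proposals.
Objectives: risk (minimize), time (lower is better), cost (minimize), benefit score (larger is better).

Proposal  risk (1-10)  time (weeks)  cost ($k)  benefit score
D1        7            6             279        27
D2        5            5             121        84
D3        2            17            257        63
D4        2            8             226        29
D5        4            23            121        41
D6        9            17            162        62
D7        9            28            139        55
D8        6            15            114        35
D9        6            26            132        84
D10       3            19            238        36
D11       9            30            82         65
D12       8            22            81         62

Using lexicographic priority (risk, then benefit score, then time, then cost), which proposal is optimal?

D3

First minimize risk: best is 2, kept {D3, D4}.
Then maximize benefit score: best is 63, kept {D3}.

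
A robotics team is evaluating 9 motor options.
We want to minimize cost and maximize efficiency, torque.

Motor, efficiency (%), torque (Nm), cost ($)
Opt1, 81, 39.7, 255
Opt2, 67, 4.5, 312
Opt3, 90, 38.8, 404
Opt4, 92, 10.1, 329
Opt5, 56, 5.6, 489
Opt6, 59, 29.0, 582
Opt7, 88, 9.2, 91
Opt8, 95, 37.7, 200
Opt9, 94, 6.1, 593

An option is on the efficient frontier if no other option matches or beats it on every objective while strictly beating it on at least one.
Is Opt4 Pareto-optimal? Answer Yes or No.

No

Opt8 vs Opt4: efficiency 95≥92, torque 37.7≥10.1, cost 200≤329 — Opt8 is at least as good on every objective and strictly better on at least one, so Opt8 dominates Opt4.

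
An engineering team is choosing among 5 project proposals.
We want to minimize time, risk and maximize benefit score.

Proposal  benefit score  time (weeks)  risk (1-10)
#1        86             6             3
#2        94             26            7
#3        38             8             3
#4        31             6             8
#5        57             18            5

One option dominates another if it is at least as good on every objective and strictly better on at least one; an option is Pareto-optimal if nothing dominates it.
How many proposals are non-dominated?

#1: not dominated.
#2: not dominated (best benefit score).
#3: dominated by #1 (benefit score 86≥38, time 6≤8, risk 3≤3).
#4: dominated by #1 (benefit score 86≥31, time 6≤6, risk 3≤8).
#5: dominated by #1 (benefit score 86≥57, time 6≤18, risk 3≤5).
Pareto-optimal: #1, #2 → 2.

2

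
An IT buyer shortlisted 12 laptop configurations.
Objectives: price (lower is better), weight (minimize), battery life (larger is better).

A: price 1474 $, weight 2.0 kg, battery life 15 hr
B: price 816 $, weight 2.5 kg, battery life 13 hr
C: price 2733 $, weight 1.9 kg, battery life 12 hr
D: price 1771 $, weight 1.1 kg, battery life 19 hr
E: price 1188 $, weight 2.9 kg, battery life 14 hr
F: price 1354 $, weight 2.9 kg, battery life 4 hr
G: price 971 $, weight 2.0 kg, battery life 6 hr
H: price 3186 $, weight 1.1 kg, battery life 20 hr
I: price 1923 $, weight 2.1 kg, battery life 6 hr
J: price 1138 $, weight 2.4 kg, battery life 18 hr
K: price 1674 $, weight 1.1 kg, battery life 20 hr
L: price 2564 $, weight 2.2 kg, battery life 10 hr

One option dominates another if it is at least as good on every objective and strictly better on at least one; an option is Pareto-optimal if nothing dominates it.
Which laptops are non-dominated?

A, B, G, J, K

A: not dominated.
B: not dominated (best price).
C: dominated by D (price 1771≤2733, weight 1.1≤1.9, battery life 19≥12).
D: dominated by K (price 1674≤1771, weight 1.1≤1.1, battery life 20≥19).
E: dominated by J (price 1138≤1188, weight 2.4≤2.9, battery life 18≥14).
F: dominated by B (price 816≤1354, weight 2.5≤2.9, battery life 13≥4).
G: not dominated.
H: dominated by K (price 1674≤3186, weight 1.1≤1.1, battery life 20≥20).
I: dominated by A (price 1474≤1923, weight 2.0≤2.1, battery life 15≥6).
J: not dominated.
K: not dominated.
L: dominated by A (price 1474≤2564, weight 2.0≤2.2, battery life 15≥10).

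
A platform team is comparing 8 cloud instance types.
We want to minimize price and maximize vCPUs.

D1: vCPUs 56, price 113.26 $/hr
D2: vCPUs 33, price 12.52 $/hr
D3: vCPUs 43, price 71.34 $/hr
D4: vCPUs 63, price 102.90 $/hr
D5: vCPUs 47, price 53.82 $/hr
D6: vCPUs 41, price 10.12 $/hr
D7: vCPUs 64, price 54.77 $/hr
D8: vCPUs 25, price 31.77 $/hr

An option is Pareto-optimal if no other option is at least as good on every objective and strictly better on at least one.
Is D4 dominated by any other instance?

D7 vs D4: vCPUs 64≥63, price 54.77≤102.90 — D7 is at least as good on every objective and strictly better on at least one, so D7 dominates D4.

Yes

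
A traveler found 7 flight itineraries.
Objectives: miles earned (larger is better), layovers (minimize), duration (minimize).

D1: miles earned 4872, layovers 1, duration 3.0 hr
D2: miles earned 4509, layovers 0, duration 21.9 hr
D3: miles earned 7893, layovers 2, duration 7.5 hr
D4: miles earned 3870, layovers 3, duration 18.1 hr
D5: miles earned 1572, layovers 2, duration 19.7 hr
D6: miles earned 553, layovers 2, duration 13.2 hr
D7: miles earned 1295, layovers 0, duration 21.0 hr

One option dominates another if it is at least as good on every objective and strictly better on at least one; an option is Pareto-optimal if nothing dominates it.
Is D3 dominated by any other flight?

No

D1: worse on miles earned (4872 vs 7893).
D2: worse on miles earned (4509 vs 7893).
D4: worse on miles earned (3870 vs 7893).
D5: worse on miles earned (1572 vs 7893).
D6: worse on miles earned (553 vs 7893).
D7: worse on miles earned (1295 vs 7893).
No option is at least as good as D3 on every objective and strictly better on one.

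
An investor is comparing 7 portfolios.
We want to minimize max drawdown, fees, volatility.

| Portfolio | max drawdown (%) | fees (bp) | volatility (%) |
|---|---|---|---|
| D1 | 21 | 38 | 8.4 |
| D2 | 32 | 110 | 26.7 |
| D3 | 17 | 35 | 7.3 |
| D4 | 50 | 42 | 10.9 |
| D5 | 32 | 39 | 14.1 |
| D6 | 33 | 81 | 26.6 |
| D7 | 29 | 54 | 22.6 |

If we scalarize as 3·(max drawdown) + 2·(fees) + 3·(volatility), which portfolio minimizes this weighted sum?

D1: 3·21 + 2·38 + 3·8.4 = 164.2
D2: 3·32 + 2·110 + 3·26.7 = 396.1
D3: 3·17 + 2·35 + 3·7.3 = 142.9
D4: 3·50 + 2·42 + 3·10.9 = 266.7
D5: 3·32 + 2·39 + 3·14.1 = 216.3
D6: 3·33 + 2·81 + 3·26.6 = 340.8
D7: 3·29 + 2·54 + 3·22.6 = 262.8
Lowest: D3 at 142.9.

D3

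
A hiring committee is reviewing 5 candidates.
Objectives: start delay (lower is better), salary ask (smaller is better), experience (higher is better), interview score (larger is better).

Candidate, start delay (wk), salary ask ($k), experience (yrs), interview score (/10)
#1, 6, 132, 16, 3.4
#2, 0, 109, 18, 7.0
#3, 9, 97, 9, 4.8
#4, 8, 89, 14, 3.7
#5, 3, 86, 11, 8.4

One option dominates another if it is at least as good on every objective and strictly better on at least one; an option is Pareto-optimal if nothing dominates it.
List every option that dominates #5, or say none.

#1: worse on start delay (6 vs 3).
#2: worse on salary ask (109 vs 86).
#3: worse on start delay (9 vs 3).
#4: worse on start delay (8 vs 3).
No option dominates #5.

none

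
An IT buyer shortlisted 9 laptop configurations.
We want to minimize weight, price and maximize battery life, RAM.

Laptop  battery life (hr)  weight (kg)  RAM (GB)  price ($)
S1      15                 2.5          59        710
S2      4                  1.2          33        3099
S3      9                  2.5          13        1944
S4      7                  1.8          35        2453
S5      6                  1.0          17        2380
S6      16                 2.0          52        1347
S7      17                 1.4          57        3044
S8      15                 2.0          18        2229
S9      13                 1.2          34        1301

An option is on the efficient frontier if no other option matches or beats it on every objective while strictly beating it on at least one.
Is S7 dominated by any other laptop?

No

S1: worse on battery life (15 vs 17).
S2: worse on battery life (4 vs 17).
S3: worse on battery life (9 vs 17).
S4: worse on battery life (7 vs 17).
S5: worse on battery life (6 vs 17).
S6: worse on battery life (16 vs 17).
S8: worse on battery life (15 vs 17).
S9: worse on battery life (13 vs 17).
No option is at least as good as S7 on every objective and strictly better on one.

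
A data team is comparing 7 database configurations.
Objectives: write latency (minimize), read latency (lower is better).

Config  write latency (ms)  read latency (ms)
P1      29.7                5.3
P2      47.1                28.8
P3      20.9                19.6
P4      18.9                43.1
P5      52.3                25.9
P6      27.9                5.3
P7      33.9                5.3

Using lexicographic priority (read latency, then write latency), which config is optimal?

First minimize read latency: best is 5.3, kept {P1, P6, P7}.
Then minimize write latency: best is 27.9, kept {P6}.

P6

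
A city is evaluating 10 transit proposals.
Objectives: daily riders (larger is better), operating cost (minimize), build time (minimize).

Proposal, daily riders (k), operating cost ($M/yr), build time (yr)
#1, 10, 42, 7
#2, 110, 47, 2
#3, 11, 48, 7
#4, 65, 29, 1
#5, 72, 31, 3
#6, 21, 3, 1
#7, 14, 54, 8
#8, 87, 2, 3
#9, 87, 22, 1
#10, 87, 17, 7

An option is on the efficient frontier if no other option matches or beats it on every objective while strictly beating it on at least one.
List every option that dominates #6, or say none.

#1: worse on daily riders (10 vs 21).
#2: worse on operating cost (47 vs 3).
#3: worse on daily riders (11 vs 21).
#4: worse on operating cost (29 vs 3).
#5: worse on operating cost (31 vs 3).
#7: worse on daily riders (14 vs 21).
#8: worse on build time (3 vs 1).
#9: worse on operating cost (22 vs 3).
#10: worse on operating cost (17 vs 3).
No option dominates #6.

none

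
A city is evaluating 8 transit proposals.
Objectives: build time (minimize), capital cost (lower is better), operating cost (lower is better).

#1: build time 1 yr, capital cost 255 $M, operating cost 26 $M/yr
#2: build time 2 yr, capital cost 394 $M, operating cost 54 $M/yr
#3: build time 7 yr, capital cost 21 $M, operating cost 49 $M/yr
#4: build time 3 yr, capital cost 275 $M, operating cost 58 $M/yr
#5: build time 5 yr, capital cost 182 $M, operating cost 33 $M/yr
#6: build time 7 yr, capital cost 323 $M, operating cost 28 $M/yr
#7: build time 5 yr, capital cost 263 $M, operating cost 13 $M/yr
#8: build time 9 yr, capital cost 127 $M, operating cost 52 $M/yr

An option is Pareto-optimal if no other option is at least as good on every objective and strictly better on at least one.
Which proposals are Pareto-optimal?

#1, #3, #5, #7

#1: not dominated (best build time).
#2: dominated by #1 (build time 1≤2, capital cost 255≤394, operating cost 26≤54).
#3: not dominated (best capital cost).
#4: dominated by #1 (build time 1≤3, capital cost 255≤275, operating cost 26≤58).
#5: not dominated.
#6: dominated by #1 (build time 1≤7, capital cost 255≤323, operating cost 26≤28).
#7: not dominated (best operating cost).
#8: dominated by #3 (build time 7≤9, capital cost 21≤127, operating cost 49≤52).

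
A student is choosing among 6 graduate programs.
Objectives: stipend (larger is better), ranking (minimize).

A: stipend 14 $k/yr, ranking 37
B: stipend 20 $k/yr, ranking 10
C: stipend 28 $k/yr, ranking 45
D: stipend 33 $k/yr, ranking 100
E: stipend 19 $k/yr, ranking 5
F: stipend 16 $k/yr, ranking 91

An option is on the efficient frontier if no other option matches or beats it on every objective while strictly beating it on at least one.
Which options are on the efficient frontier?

B, C, D, E

A: dominated by B (stipend 20≥14, ranking 10≤37).
B: not dominated.
C: not dominated.
D: not dominated (best stipend).
E: not dominated (best ranking).
F: dominated by B (stipend 20≥16, ranking 10≤91).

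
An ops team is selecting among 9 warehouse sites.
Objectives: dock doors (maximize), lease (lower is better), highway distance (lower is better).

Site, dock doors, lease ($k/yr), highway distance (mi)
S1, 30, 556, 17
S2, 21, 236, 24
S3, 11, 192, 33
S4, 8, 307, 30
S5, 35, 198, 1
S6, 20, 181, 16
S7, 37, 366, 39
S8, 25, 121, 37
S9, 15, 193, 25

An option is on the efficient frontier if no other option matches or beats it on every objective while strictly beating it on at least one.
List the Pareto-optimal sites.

S1: dominated by S5 (dock doors 35≥30, lease 198≤556, highway distance 1≤17).
S2: dominated by S5 (dock doors 35≥21, lease 198≤236, highway distance 1≤24).
S3: dominated by S6 (dock doors 20≥11, lease 181≤192, highway distance 16≤33).
S4: dominated by S2 (dock doors 21≥8, lease 236≤307, highway distance 24≤30).
S5: not dominated (best highway distance).
S6: not dominated.
S7: not dominated (best dock doors).
S8: not dominated (best lease).
S9: dominated by S6 (dock doors 20≥15, lease 181≤193, highway distance 16≤25).

S5, S6, S7, S8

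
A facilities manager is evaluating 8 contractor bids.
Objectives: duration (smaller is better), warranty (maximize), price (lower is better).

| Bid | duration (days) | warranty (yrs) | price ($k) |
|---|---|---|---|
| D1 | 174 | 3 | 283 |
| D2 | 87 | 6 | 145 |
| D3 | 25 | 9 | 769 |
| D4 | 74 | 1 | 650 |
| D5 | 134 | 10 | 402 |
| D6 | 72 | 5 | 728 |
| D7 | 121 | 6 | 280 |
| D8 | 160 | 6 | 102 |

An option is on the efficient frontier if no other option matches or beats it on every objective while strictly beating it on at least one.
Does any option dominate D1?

Yes

D2 vs D1: duration 87≤174, warranty 6≥3, price 145≤283 — D2 is at least as good on every objective and strictly better on at least one, so D2 dominates D1.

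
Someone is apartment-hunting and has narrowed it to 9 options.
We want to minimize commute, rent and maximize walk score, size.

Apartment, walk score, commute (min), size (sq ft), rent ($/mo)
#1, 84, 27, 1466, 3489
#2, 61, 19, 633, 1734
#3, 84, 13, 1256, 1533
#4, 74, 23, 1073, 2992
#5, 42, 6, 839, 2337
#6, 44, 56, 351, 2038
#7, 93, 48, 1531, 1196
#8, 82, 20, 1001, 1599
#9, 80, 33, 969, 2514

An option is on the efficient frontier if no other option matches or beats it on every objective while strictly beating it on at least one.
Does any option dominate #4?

Yes

#3 vs #4: walk score 84≥74, commute 13≤23, size 1256≥1073, rent 1533≤2992 — #3 is at least as good on every objective and strictly better on at least one, so #3 dominates #4.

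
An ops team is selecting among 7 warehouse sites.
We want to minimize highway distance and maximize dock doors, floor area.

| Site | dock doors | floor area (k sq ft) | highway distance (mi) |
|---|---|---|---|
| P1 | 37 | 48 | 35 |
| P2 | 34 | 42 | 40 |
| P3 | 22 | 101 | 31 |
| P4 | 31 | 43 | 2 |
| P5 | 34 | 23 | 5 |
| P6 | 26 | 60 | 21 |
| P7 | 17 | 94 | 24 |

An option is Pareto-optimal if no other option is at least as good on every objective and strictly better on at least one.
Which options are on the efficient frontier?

P1: not dominated (best dock doors).
P2: dominated by P1 (dock doors 37≥34, floor area 48≥42, highway distance 35≤40).
P3: not dominated (best floor area).
P4: not dominated (best highway distance).
P5: not dominated.
P6: not dominated.
P7: not dominated.

P1, P3, P4, P5, P6, P7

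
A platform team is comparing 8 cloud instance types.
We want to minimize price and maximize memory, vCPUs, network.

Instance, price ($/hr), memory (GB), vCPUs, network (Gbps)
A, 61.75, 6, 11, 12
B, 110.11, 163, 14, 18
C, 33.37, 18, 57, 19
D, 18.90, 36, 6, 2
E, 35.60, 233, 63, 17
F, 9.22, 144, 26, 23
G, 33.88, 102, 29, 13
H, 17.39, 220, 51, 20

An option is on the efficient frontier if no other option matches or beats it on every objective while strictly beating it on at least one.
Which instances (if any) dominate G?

H

H: price 17.39≤33.88, memory 220≥102, vCPUs 51≥29, network 20≥13 — dominates G.
Others (A, B, C, D, E, F) are each worse than G on at least one objective.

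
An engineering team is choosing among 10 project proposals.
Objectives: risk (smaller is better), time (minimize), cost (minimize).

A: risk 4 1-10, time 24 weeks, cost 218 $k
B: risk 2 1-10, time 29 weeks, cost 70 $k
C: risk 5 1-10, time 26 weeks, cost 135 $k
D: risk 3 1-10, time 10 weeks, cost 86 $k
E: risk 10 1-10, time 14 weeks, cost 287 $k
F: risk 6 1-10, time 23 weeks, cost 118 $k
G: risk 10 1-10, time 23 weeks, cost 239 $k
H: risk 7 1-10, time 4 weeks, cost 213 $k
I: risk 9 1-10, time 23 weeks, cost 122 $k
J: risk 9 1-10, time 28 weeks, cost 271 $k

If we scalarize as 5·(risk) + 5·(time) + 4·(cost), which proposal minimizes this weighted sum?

A: 5·4 + 5·24 + 4·218 = 1012
B: 5·2 + 5·29 + 4·70 = 435
C: 5·5 + 5·26 + 4·135 = 695
D: 5·3 + 5·10 + 4·86 = 409
E: 5·10 + 5·14 + 4·287 = 1268
F: 5·6 + 5·23 + 4·118 = 617
G: 5·10 + 5·23 + 4·239 = 1121
H: 5·7 + 5·4 + 4·213 = 907
I: 5·9 + 5·23 + 4·122 = 648
J: 5·9 + 5·28 + 4·271 = 1269
Lowest: D at 409.

D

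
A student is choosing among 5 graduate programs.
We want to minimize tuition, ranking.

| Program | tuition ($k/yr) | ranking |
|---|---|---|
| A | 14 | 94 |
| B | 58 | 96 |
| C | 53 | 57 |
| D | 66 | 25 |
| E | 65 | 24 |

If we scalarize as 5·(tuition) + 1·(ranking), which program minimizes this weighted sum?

A

A: 5·14 + 1·94 = 164
B: 5·58 + 1·96 = 386
C: 5·53 + 1·57 = 322
D: 5·66 + 1·25 = 355
E: 5·65 + 1·24 = 349
Lowest: A at 164.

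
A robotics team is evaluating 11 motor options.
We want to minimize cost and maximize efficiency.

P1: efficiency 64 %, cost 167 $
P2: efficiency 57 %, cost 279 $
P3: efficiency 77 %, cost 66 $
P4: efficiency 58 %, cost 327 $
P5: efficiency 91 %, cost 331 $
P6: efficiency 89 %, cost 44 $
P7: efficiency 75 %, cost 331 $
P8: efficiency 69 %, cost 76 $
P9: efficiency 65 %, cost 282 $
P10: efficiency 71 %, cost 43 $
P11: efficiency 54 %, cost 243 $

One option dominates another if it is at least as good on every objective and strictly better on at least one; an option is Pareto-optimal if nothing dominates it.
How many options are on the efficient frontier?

3

P1: dominated by P3 (efficiency 77≥64, cost 66≤167).
P2: dominated by P1 (efficiency 64≥57, cost 167≤279).
P3: dominated by P6 (efficiency 89≥77, cost 44≤66).
P4: dominated by P1 (efficiency 64≥58, cost 167≤327).
P5: not dominated (best efficiency).
P6: not dominated.
P7: dominated by P3 (efficiency 77≥75, cost 66≤331).
P8: dominated by P3 (efficiency 77≥69, cost 66≤76).
P9: dominated by P3 (efficiency 77≥65, cost 66≤282).
P10: not dominated (best cost).
P11: dominated by P1 (efficiency 64≥54, cost 167≤243).
Pareto-optimal: P5, P6, P10 → 3.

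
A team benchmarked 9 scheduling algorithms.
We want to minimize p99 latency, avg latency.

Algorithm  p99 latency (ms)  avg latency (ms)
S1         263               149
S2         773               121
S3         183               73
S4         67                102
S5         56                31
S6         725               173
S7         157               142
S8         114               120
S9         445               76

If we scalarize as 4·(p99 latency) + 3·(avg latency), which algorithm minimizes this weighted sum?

S1: 4·263 + 3·149 = 1499
S2: 4·773 + 3·121 = 3455
S3: 4·183 + 3·73 = 951
S4: 4·67 + 3·102 = 574
S5: 4·56 + 3·31 = 317
S6: 4·725 + 3·173 = 3419
S7: 4·157 + 3·142 = 1054
S8: 4·114 + 3·120 = 816
S9: 4·445 + 3·76 = 2008
Lowest: S5 at 317.

S5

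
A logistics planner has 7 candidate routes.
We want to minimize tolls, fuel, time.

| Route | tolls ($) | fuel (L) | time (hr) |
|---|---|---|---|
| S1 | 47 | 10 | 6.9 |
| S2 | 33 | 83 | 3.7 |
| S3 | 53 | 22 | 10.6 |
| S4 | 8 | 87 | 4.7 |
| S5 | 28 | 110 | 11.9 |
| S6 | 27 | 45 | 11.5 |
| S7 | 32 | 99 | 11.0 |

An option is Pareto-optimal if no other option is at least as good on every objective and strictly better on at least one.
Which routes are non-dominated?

S1, S2, S4, S6

S1: not dominated (best fuel).
S2: not dominated (best time).
S3: dominated by S1 (tolls 47≤53, fuel 10≤22, time 6.9≤10.6).
S4: not dominated (best tolls).
S5: dominated by S4 (tolls 8≤28, fuel 87≤110, time 4.7≤11.9).
S6: not dominated.
S7: dominated by S4 (tolls 8≤32, fuel 87≤99, time 4.7≤11.0).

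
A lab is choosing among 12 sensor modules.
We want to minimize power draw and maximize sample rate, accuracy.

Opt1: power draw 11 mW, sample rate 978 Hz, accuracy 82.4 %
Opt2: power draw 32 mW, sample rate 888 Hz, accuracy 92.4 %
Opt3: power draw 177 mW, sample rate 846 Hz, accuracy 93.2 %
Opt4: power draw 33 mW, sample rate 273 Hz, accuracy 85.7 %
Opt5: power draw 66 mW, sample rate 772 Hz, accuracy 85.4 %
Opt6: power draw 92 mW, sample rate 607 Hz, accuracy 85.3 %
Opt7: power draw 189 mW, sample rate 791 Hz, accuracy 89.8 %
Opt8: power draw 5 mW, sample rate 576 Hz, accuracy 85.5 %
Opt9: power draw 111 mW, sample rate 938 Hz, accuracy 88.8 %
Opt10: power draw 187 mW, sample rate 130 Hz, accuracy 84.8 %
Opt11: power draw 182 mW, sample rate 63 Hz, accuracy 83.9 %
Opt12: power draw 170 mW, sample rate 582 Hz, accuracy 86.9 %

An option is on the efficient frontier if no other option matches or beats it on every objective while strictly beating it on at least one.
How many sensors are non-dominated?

Opt1: not dominated (best sample rate).
Opt2: not dominated.
Opt3: not dominated (best accuracy).
Opt4: dominated by Opt2 (power draw 32≤33, sample rate 888≥273, accuracy 92.4≥85.7).
Opt5: dominated by Opt2 (power draw 32≤66, sample rate 888≥772, accuracy 92.4≥85.4).
Opt6: dominated by Opt2 (power draw 32≤92, sample rate 888≥607, accuracy 92.4≥85.3).
Opt7: dominated by Opt2 (power draw 32≤189, sample rate 888≥791, accuracy 92.4≥89.8).
Opt8: not dominated (best power draw).
Opt9: not dominated.
Opt10: dominated by Opt2 (power draw 32≤187, sample rate 888≥130, accuracy 92.4≥84.8).
Opt11: dominated by Opt2 (power draw 32≤182, sample rate 888≥63, accuracy 92.4≥83.9).
Opt12: dominated by Opt2 (power draw 32≤170, sample rate 888≥582, accuracy 92.4≥86.9).
Pareto-optimal: Opt1, Opt2, Opt3, Opt8, Opt9 → 5.

5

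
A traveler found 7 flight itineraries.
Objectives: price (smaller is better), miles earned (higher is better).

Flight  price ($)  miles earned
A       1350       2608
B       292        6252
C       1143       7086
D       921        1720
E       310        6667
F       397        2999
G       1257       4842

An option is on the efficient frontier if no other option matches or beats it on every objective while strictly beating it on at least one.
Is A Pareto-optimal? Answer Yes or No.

B vs A: price 292≤1350, miles earned 6252≥2608 — B is at least as good on every objective and strictly better on at least one, so B dominates A.

No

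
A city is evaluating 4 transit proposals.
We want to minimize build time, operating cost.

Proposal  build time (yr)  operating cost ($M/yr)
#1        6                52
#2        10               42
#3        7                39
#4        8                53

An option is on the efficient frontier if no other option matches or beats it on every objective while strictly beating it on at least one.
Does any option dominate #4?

Yes

#1 vs #4: build time 6≤8, operating cost 52≤53 — #1 is at least as good on every objective and strictly better on at least one, so #1 dominates #4.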